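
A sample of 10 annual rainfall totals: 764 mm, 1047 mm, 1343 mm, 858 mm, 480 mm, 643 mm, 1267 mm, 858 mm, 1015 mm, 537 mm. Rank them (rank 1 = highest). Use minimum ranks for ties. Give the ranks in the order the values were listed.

7, 3, 1, 5, 10, 8, 2, 5, 4, 9

Sorted (descending): 1343, 1267, 1047, 1015, 858, 858, 764, 643, 537, 480
The 2 values of 858 occupy positions 5–6 → each gets rank 5.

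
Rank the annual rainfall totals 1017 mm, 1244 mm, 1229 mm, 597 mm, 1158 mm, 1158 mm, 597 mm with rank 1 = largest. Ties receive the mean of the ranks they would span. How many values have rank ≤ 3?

2

Sorted (descending): 1244, 1229, 1158, 1158, 1017, 597, 597
The 2 values of 1158 occupy positions 3–4 → average rank (3+4)/2 = 3.5.
The 2 values of 597 occupy positions 6–7 → average rank (6+7)/2 = 6.5.
Ranks ≤ 3: {1, 2} → 2 values.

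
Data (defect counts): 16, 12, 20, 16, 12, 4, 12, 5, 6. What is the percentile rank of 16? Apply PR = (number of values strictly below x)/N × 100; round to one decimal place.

66.7

N = 9.
Strictly below 16: 6. Equal to 16: 2.
PR = 6/9 × 100 = 66.7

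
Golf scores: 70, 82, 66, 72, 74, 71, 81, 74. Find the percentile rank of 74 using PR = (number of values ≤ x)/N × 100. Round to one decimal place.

N = 8.
Strictly below 74: 4. Equal to 74: 2.
PR = 6/8 × 100 = 75.0

75.0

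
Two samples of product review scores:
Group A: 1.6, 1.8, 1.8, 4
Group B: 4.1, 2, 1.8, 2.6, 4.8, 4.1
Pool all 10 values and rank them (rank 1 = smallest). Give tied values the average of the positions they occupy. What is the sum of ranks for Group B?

Sorted (ascending): 1.6, 1.8, 1.8, 1.8, 2, 2.6, 4, 4.1, 4.1, 4.8
The 3 values of 1.8 occupy positions 2–4 → average rank 3.
The 2 values of 4.1 occupy positions 8–9 → average rank (8+9)/2 = 8.5.
Group B values → pooled ranks: 4.1→8.5, 2→5, 1.8→3, 2.6→6, 4.8→10, 4.1→8.5
Rank sum = 8.5 + 5 + 3 + 6 + 10 + 8.5 = 41

41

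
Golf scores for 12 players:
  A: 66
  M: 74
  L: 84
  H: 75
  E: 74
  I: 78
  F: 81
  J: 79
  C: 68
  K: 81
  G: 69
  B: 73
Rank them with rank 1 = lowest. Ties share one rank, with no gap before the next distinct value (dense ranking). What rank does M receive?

Sorted (ascending): 66, 68, 69, 73, 74, 74, 75, 78, 79, 81, 81, 84
The 2 values of 74 share dense rank 5.
The 2 values of 81 share dense rank 9.
Remaining distinct values take the next consecutive integers.
M has value 74 → rank 5.

5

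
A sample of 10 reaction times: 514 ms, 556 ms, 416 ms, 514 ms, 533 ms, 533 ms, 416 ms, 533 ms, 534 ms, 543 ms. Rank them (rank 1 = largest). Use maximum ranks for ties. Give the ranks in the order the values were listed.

8, 1, 10, 8, 6, 6, 10, 6, 3, 2

Sorted (descending): 556, 543, 534, 533, 533, 533, 514, 514, 416, 416
The 3 values of 533 occupy positions 4–6 → each gets rank 6.
The 2 values of 514 occupy positions 7–8 → each gets rank 8.
The 2 values of 416 occupy positions 9–10 → each gets rank 10.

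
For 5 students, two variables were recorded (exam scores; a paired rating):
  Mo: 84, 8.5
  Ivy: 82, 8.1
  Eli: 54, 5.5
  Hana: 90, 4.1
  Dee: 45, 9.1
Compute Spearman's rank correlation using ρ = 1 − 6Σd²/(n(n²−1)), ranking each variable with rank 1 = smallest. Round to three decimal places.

Ranks of variable 1: 4, 3, 2, 5, 1
Ranks of variable 2: 4, 3, 2, 1, 5
d = r₁ − r₂: 0, 0, 0, 4, -4
d²: 0, 0, 0, 16, 16; Σd² = 32
ρ = 1 − 6·32/(5·24) = 1 − 192/120 = -0.600

-0.600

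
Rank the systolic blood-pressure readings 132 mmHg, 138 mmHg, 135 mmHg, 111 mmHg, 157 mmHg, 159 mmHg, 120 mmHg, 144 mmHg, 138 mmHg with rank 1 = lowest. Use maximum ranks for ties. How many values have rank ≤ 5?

4

Sorted (ascending): 111, 120, 132, 135, 138, 138, 144, 157, 159
The 2 values of 138 occupy positions 5–6 → each gets rank 6.
Ranks ≤ 5: {1, 2, 3, 4} → 4 values.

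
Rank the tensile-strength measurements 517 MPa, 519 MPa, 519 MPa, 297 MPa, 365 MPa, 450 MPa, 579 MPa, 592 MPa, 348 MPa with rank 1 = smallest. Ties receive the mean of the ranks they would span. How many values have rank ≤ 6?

5

Sorted (ascending): 297, 348, 365, 450, 517, 519, 519, 579, 592
The 2 values of 519 occupy positions 6–7 → average rank (6+7)/2 = 6.5.
Ranks ≤ 6: {1, 2, 3, 4, 5} → 5 values.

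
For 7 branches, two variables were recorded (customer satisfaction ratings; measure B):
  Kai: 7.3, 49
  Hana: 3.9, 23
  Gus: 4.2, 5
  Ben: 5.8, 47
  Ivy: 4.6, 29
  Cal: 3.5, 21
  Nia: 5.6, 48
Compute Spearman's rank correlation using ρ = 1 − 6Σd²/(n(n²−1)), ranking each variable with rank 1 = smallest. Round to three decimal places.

Ranks of variable 1: 7, 2, 3, 6, 4, 1, 5
Ranks of variable 2: 7, 3, 1, 5, 4, 2, 6
d = r₁ − r₂: 0, -1, 2, 1, 0, -1, -1
d²: 0, 1, 4, 1, 0, 1, 1; Σd² = 8
ρ = 1 − 6·8/(7·48) = 1 − 48/336 = 0.857

0.857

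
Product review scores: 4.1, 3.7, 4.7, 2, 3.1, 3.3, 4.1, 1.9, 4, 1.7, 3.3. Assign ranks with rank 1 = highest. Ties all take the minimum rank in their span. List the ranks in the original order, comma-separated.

2, 5, 1, 9, 8, 6, 2, 10, 4, 11, 6

Sorted (descending): 4.7, 4.1, 4.1, 4, 3.7, 3.3, 3.3, 3.1, 2, 1.9, 1.7
The 2 values of 4.1 occupy positions 2–3 → each gets rank 2.
The 2 values of 3.3 occupy positions 6–7 → each gets rank 6.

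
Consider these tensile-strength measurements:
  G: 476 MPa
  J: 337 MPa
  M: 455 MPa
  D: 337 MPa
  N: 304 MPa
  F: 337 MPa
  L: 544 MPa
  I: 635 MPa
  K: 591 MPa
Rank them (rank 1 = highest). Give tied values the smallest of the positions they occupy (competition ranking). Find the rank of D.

Sorted (descending): 635, 591, 544, 476, 455, 337, 337, 337, 304
The 3 values of 337 occupy positions 6–8 → each gets rank 6.
D has value 337 MPa → rank 6.

6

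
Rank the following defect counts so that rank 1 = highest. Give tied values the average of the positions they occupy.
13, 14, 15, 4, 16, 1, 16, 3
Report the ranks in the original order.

Sorted (descending): 16, 16, 15, 14, 13, 4, 3, 1
The 2 values of 16 occupy positions 1–2 → average rank (1+2)/2 = 1.5.

5, 4, 3, 6, 1.5, 8, 1.5, 7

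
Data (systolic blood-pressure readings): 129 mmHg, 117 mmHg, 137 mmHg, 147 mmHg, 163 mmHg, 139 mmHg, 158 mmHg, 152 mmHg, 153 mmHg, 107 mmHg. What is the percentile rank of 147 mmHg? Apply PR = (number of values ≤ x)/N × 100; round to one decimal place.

N = 10.
Strictly below 147: 5. Equal to 147: 1.
PR = 6/10 × 100 = 60.0

60.0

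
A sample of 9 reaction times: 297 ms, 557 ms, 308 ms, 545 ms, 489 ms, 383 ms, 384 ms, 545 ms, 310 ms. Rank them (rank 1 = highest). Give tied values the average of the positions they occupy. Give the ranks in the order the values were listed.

Sorted (descending): 557, 545, 545, 489, 384, 383, 310, 308, 297
The 2 values of 545 occupy positions 2–3 → average rank (2+3)/2 = 2.5.

9, 1, 8, 2.5, 4, 6, 5, 2.5, 7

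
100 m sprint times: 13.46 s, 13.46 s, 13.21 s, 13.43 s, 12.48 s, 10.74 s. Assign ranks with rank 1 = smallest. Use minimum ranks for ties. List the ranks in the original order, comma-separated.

5, 5, 3, 4, 2, 1

Sorted (ascending): 10.74, 12.48, 13.21, 13.43, 13.46, 13.46
The 2 values of 13.46 occupy positions 5–6 → each gets rank 5.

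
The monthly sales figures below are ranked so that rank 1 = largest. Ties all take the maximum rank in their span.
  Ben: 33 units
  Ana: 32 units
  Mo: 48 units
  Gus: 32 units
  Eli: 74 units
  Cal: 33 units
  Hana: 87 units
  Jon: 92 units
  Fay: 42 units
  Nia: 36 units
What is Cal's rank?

Sorted (descending): 92, 87, 74, 48, 42, 36, 33, 33, 32, 32
The 2 values of 33 occupy positions 7–8 → each gets rank 8.
The 2 values of 32 occupy positions 9–10 → each gets rank 10.
Cal has value 33 units → rank 8.

8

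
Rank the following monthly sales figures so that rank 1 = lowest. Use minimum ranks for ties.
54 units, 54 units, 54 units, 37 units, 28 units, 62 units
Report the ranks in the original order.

Sorted (ascending): 28, 37, 54, 54, 54, 62
The 3 values of 54 occupy positions 3–5 → each gets rank 3.

3, 3, 3, 2, 1, 6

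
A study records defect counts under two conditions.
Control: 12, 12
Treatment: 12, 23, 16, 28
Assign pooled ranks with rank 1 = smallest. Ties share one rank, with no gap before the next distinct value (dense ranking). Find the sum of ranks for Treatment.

Sorted (ascending): 12, 12, 12, 16, 23, 28
The 3 values of 12 share dense rank 1.
Remaining distinct values take the next consecutive integers.
Treatment values → pooled ranks: 12→1, 23→3, 16→2, 28→4
Rank sum = 1 + 3 + 2 + 4 = 10

10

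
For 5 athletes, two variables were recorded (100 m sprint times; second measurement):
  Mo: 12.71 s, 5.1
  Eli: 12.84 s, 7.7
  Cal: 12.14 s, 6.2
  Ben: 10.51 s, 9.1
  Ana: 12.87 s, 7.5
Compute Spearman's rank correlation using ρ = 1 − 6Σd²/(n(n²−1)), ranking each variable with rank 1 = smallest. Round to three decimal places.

Ranks of variable 1: 3, 4, 2, 1, 5
Ranks of variable 2: 1, 4, 2, 5, 3
d = r₁ − r₂: 2, 0, 0, -4, 2
d²: 4, 0, 0, 16, 4; Σd² = 24
ρ = 1 − 6·24/(5·24) = 1 − 144/120 = -0.200

-0.200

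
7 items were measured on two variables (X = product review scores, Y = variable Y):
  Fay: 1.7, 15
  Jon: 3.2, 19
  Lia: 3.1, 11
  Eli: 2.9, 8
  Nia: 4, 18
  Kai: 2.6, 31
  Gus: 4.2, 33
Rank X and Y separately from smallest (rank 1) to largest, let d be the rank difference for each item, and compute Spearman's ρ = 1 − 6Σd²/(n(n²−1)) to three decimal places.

Ranks of variable 1: 1, 5, 4, 3, 6, 2, 7
Ranks of variable 2: 3, 5, 2, 1, 4, 6, 7
d = r₁ − r₂: -2, 0, 2, 2, 2, -4, 0
d²: 4, 0, 4, 4, 4, 16, 0; Σd² = 32
ρ = 1 − 6·32/(7·48) = 1 − 192/336 = 0.429

0.429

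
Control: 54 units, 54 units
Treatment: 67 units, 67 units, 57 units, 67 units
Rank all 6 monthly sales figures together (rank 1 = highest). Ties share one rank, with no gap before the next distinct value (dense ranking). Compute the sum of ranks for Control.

6

Sorted (descending): 67, 67, 67, 57, 54, 54
The 3 values of 67 share dense rank 1.
The 2 values of 54 share dense rank 3.
Remaining distinct values take the next consecutive integers.
Control values → pooled ranks: 54→3, 54→3
Rank sum = 3 + 3 = 6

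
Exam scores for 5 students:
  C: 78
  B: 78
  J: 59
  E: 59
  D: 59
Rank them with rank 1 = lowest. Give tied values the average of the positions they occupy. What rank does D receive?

2

Sorted (ascending): 59, 59, 59, 78, 78
The 3 values of 59 occupy positions 1–3 → average rank 2.
The 2 values of 78 occupy positions 4–5 → average rank (4+5)/2 = 4.5.
D has value 59 → rank 2.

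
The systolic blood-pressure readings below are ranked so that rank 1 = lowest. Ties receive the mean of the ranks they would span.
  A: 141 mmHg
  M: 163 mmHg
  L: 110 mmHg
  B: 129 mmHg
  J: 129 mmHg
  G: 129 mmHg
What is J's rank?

Sorted (ascending): 110, 129, 129, 129, 141, 163
The 3 values of 129 occupy positions 2–4 → average rank 3.
J has value 129 mmHg → rank 3.

3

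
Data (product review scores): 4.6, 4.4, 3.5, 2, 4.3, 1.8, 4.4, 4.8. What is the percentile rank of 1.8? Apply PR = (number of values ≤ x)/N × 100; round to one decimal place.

12.5

N = 8.
Strictly below 1.8: 0. Equal to 1.8: 1.
PR = 1/8 × 100 = 12.5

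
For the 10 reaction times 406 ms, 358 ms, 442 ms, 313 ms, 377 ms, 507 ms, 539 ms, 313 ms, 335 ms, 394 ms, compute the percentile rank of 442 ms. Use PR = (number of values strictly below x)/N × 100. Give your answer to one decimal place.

70.0

N = 10.
Strictly below 442: 7. Equal to 442: 1.
PR = 7/10 × 100 = 70.0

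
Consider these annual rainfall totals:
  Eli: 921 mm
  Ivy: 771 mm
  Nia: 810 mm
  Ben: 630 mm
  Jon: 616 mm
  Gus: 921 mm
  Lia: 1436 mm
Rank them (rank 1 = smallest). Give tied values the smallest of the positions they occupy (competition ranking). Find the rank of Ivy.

3

Sorted (ascending): 616, 630, 771, 810, 921, 921, 1436
The 2 values of 921 occupy positions 5–6 → each gets rank 5.
Ivy has value 771 mm → rank 3.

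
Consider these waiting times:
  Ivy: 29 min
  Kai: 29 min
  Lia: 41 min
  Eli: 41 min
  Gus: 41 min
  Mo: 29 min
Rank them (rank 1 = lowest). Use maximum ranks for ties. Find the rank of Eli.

6

Sorted (ascending): 29, 29, 29, 41, 41, 41
The 3 values of 29 occupy positions 1–3 → each gets rank 3.
The 3 values of 41 occupy positions 4–6 → each gets rank 6.
Eli has value 41 min → rank 6.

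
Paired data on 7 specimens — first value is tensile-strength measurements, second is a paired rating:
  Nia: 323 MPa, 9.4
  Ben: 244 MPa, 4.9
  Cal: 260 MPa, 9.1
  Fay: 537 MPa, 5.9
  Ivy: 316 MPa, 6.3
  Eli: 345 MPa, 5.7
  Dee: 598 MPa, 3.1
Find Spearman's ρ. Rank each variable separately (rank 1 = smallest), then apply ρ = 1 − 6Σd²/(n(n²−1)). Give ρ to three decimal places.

Ranks of variable 1: 4, 1, 2, 6, 3, 5, 7
Ranks of variable 2: 7, 2, 6, 4, 5, 3, 1
d = r₁ − r₂: -3, -1, -4, 2, -2, 2, 6
d²: 9, 1, 16, 4, 4, 4, 36; Σd² = 74
ρ = 1 − 6·74/(7·48) = 1 − 444/336 = -0.321

-0.321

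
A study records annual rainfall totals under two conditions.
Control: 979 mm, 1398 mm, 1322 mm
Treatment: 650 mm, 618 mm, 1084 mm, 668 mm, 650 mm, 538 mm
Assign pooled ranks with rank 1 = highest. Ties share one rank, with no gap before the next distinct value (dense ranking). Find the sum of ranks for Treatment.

Sorted (descending): 1398, 1322, 1084, 979, 668, 650, 650, 618, 538
The 2 values of 650 share dense rank 6.
Remaining distinct values take the next consecutive integers.
Treatment values → pooled ranks: 650→6, 618→7, 1084→3, 668→5, 650→6, 538→8
Rank sum = 6 + 7 + 3 + 5 + 6 + 8 = 35

35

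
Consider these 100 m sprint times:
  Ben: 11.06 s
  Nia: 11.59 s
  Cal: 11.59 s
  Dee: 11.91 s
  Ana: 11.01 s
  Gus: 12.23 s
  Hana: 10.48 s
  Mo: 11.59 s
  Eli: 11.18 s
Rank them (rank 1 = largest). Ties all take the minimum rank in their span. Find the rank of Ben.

7

Sorted (descending): 12.23, 11.91, 11.59, 11.59, 11.59, 11.18, 11.06, 11.01, 10.48
The 3 values of 11.59 occupy positions 3–5 → each gets rank 3.
Ben has value 11.06 s → rank 7.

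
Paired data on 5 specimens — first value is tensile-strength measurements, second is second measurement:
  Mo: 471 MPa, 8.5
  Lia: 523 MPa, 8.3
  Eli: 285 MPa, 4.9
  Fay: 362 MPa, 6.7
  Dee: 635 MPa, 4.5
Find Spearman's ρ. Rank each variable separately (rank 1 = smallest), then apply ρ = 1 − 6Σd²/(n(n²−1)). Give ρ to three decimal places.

-0.100

Ranks of variable 1: 3, 4, 1, 2, 5
Ranks of variable 2: 5, 4, 2, 3, 1
d = r₁ − r₂: -2, 0, -1, -1, 4
d²: 4, 0, 1, 1, 16; Σd² = 22
ρ = 1 − 6·22/(5·24) = 1 − 132/120 = -0.100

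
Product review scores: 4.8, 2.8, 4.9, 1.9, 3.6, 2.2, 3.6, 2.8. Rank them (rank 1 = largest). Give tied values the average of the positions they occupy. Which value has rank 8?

Sorted (descending): 4.9, 4.8, 3.6, 3.6, 2.8, 2.8, 2.2, 1.9
The 2 values of 3.6 occupy positions 3–4 → average rank (3+4)/2 = 3.5.
The 2 values of 2.8 occupy positions 5–6 → average rank (5+6)/2 = 5.5.
Rank 8 → value 1.9.

1.9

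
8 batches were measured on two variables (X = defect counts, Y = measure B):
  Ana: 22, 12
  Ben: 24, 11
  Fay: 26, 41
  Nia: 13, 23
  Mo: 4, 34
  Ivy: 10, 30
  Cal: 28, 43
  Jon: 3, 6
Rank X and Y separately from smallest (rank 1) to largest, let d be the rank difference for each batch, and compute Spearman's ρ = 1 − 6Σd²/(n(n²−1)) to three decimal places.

0.524

Ranks of variable 1: 5, 6, 7, 4, 2, 3, 8, 1
Ranks of variable 2: 3, 2, 7, 4, 6, 5, 8, 1
d = r₁ − r₂: 2, 4, 0, 0, -4, -2, 0, 0
d²: 4, 16, 0, 0, 16, 4, 0, 0; Σd² = 40
ρ = 1 − 6·40/(8·63) = 1 − 240/504 = 0.524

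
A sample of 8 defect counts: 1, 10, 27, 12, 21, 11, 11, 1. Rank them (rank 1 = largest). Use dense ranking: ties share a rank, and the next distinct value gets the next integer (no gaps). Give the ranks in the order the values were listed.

Sorted (descending): 27, 21, 12, 11, 11, 10, 1, 1
The 2 values of 11 share dense rank 4.
The 2 values of 1 share dense rank 6.
Remaining distinct values take the next consecutive integers.

6, 5, 1, 3, 2, 4, 4, 6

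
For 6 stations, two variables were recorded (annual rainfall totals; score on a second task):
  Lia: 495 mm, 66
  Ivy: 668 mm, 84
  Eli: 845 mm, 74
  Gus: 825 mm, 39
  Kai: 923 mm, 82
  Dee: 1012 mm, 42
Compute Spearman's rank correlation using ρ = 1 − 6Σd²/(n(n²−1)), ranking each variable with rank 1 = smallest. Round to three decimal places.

Ranks of variable 1: 1, 2, 4, 3, 5, 6
Ranks of variable 2: 3, 6, 4, 1, 5, 2
d = r₁ − r₂: -2, -4, 0, 2, 0, 4
d²: 4, 16, 0, 4, 0, 16; Σd² = 40
ρ = 1 − 6·40/(6·35) = 1 − 240/210 = -0.143

-0.143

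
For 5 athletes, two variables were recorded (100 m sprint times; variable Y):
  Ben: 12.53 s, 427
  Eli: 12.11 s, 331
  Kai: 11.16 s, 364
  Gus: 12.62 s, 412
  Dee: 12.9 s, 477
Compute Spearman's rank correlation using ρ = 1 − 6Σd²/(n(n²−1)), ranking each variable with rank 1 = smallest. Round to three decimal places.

Ranks of variable 1: 3, 2, 1, 4, 5
Ranks of variable 2: 4, 1, 2, 3, 5
d = r₁ − r₂: -1, 1, -1, 1, 0
d²: 1, 1, 1, 1, 0; Σd² = 4
ρ = 1 − 6·4/(5·24) = 1 − 24/120 = 0.800

0.800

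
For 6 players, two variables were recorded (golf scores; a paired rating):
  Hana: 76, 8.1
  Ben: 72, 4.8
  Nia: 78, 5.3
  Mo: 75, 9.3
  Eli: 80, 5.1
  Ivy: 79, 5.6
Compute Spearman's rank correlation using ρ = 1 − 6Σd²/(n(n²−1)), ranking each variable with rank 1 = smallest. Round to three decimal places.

Ranks of variable 1: 3, 1, 4, 2, 6, 5
Ranks of variable 2: 5, 1, 3, 6, 2, 4
d = r₁ − r₂: -2, 0, 1, -4, 4, 1
d²: 4, 0, 1, 16, 16, 1; Σd² = 38
ρ = 1 − 6·38/(6·35) = 1 − 228/210 = -0.086

-0.086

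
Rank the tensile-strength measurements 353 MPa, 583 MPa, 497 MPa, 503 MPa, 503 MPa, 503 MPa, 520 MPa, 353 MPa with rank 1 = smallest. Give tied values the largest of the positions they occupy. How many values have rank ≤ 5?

3

Sorted (ascending): 353, 353, 497, 503, 503, 503, 520, 583
The 2 values of 353 occupy positions 1–2 → each gets rank 2.
The 3 values of 503 occupy positions 4–6 → each gets rank 6.
Ranks ≤ 5: {2, 2, 3} → 3 values.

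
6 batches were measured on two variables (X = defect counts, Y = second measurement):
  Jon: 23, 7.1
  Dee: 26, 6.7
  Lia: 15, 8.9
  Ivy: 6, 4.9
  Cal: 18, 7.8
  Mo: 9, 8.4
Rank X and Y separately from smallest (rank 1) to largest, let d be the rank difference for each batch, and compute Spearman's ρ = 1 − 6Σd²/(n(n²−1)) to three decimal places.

-0.086

Ranks of variable 1: 5, 6, 3, 1, 4, 2
Ranks of variable 2: 3, 2, 6, 1, 4, 5
d = r₁ − r₂: 2, 4, -3, 0, 0, -3
d²: 4, 16, 9, 0, 0, 9; Σd² = 38
ρ = 1 − 6·38/(6·35) = 1 − 228/210 = -0.086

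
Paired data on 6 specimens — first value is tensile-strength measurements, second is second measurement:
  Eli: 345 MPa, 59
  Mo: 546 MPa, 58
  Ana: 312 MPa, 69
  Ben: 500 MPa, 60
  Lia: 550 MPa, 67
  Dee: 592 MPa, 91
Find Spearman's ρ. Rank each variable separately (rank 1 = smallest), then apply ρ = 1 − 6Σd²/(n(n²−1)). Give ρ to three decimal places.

0.257

Ranks of variable 1: 2, 4, 1, 3, 5, 6
Ranks of variable 2: 2, 1, 5, 3, 4, 6
d = r₁ − r₂: 0, 3, -4, 0, 1, 0
d²: 0, 9, 16, 0, 1, 0; Σd² = 26
ρ = 1 − 6·26/(6·35) = 1 − 156/210 = 0.257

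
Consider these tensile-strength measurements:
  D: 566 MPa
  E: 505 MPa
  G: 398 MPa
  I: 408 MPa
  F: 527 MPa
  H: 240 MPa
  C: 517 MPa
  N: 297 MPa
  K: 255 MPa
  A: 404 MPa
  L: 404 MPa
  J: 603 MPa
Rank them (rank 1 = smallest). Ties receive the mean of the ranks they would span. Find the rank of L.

Sorted (ascending): 240, 255, 297, 398, 404, 404, 408, 505, 517, 527, 566, 603
The 2 values of 404 occupy positions 5–6 → average rank (5+6)/2 = 5.5.
L has value 404 MPa → rank 5.5.

5.5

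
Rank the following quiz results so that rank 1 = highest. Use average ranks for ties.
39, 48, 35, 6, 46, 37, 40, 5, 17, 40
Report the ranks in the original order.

Sorted (descending): 48, 46, 40, 40, 39, 37, 35, 17, 6, 5
The 2 values of 40 occupy positions 3–4 → average rank (3+4)/2 = 3.5.

5, 1, 7, 9, 2, 6, 3.5, 10, 8, 3.5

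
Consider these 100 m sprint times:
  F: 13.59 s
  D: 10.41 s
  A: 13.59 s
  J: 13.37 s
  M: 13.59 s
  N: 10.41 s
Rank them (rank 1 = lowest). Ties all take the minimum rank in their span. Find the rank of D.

Sorted (ascending): 10.41, 10.41, 13.37, 13.59, 13.59, 13.59
The 2 values of 10.41 occupy positions 1–2 → each gets rank 1.
The 3 values of 13.59 occupy positions 4–6 → each gets rank 4.
D has value 10.41 s → rank 1.

1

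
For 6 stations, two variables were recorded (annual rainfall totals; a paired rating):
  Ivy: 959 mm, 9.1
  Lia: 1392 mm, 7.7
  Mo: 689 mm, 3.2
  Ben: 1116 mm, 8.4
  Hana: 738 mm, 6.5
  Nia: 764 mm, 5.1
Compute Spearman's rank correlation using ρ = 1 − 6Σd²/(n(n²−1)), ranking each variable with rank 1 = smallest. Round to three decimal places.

0.714

Ranks of variable 1: 4, 6, 1, 5, 2, 3
Ranks of variable 2: 6, 4, 1, 5, 3, 2
d = r₁ − r₂: -2, 2, 0, 0, -1, 1
d²: 4, 4, 0, 0, 1, 1; Σd² = 10
ρ = 1 − 6·10/(6·35) = 1 − 60/210 = 0.714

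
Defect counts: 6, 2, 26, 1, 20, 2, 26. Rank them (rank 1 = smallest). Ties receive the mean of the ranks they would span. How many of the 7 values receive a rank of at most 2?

1

Sorted (ascending): 1, 2, 2, 6, 20, 26, 26
The 2 values of 2 occupy positions 2–3 → average rank (2+3)/2 = 2.5.
The 2 values of 26 occupy positions 6–7 → average rank (6+7)/2 = 6.5.
Ranks ≤ 2: {1} → 1 value.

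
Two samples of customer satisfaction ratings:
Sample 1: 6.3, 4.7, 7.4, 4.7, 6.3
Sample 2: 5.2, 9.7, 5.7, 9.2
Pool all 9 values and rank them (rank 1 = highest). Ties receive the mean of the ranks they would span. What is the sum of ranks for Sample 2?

16

Sorted (descending): 9.7, 9.2, 7.4, 6.3, 6.3, 5.7, 5.2, 4.7, 4.7
The 2 values of 6.3 occupy positions 4–5 → average rank (4+5)/2 = 4.5.
The 2 values of 4.7 occupy positions 8–9 → average rank (8+9)/2 = 8.5.
Sample 2 values → pooled ranks: 5.2→7, 9.7→1, 5.7→6, 9.2→2
Rank sum = 7 + 1 + 6 + 2 = 16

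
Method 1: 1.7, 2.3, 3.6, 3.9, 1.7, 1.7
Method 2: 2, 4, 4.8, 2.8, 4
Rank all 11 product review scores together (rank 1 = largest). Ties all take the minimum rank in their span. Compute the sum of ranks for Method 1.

43

Sorted (descending): 4.8, 4, 4, 3.9, 3.6, 2.8, 2.3, 2, 1.7, 1.7, 1.7
The 2 values of 4 occupy positions 2–3 → each gets rank 2.
The 3 values of 1.7 occupy positions 9–11 → each gets rank 9.
Method 1 values → pooled ranks: 1.7→9, 2.3→7, 3.6→5, 3.9→4, 1.7→9, 1.7→9
Rank sum = 9 + 7 + 5 + 4 + 9 + 9 = 43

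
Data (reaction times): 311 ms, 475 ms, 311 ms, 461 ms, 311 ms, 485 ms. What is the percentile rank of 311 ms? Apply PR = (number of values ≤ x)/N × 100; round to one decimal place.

N = 6.
Strictly below 311: 0. Equal to 311: 3.
PR = 3/6 × 100 = 50.0

50.0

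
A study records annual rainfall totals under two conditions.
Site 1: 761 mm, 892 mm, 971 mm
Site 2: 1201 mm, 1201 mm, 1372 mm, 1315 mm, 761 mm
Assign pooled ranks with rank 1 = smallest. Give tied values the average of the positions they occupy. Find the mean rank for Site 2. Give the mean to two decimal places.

Sorted (ascending): 761, 761, 892, 971, 1201, 1201, 1315, 1372
The 2 values of 761 occupy positions 1–2 → average rank (1+2)/2 = 1.5.
The 2 values of 1201 occupy positions 5–6 → average rank (5+6)/2 = 5.5.
Site 2 values → pooled ranks: 1201→5.5, 1201→5.5, 1372→8, 1315→7, 761→1.5
Mean rank = (5.5 + 5.5 + 8 + 7 + 1.5) / 5 = 5.50

5.50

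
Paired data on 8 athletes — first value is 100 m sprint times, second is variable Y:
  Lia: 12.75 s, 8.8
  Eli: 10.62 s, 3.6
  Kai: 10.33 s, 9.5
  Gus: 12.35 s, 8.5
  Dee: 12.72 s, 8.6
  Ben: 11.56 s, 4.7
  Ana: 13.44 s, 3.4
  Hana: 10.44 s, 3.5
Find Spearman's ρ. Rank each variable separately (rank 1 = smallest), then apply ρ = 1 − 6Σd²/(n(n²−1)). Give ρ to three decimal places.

-0.167

Ranks of variable 1: 7, 3, 1, 5, 6, 4, 8, 2
Ranks of variable 2: 7, 3, 8, 5, 6, 4, 1, 2
d = r₁ − r₂: 0, 0, -7, 0, 0, 0, 7, 0
d²: 0, 0, 49, 0, 0, 0, 49, 0; Σd² = 98
ρ = 1 − 6·98/(8·63) = 1 − 588/504 = -0.167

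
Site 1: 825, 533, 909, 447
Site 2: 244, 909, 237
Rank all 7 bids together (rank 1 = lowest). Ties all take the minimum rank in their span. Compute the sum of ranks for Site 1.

18

Sorted (ascending): 237, 244, 447, 533, 825, 909, 909
The 2 values of 909 occupy positions 6–7 → each gets rank 6.
Site 1 values → pooled ranks: 825→5, 533→4, 909→6, 447→3
Rank sum = 5 + 4 + 6 + 3 = 18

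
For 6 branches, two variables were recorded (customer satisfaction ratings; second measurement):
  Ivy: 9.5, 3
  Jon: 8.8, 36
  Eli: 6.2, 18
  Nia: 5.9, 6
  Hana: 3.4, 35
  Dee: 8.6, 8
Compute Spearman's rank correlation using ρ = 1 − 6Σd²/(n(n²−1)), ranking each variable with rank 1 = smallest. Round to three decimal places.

-0.257

Ranks of variable 1: 6, 5, 3, 2, 1, 4
Ranks of variable 2: 1, 6, 4, 2, 5, 3
d = r₁ − r₂: 5, -1, -1, 0, -4, 1
d²: 25, 1, 1, 0, 16, 1; Σd² = 44
ρ = 1 − 6·44/(6·35) = 1 − 264/210 = -0.257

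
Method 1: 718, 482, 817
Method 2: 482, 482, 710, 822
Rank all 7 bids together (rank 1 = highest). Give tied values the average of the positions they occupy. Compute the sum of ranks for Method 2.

17

Sorted (descending): 822, 817, 718, 710, 482, 482, 482
The 3 values of 482 occupy positions 5–7 → average rank 6.
Method 2 values → pooled ranks: 482→6, 482→6, 710→4, 822→1
Rank sum = 6 + 6 + 4 + 1 = 17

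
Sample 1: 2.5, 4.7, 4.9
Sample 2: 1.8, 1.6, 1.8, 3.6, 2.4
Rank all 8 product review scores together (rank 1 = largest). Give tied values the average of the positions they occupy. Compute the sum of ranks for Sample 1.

7

Sorted (descending): 4.9, 4.7, 3.6, 2.5, 2.4, 1.8, 1.8, 1.6
The 2 values of 1.8 occupy positions 6–7 → average rank (6+7)/2 = 6.5.
Sample 1 values → pooled ranks: 2.5→4, 4.7→2, 4.9→1
Rank sum = 4 + 2 + 1 = 7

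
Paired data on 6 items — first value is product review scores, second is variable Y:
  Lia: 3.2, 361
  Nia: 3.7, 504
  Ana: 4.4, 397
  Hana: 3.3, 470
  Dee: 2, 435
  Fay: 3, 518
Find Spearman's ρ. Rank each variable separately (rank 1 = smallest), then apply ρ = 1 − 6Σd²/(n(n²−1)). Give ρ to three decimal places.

-0.143

Ranks of variable 1: 3, 5, 6, 4, 1, 2
Ranks of variable 2: 1, 5, 2, 4, 3, 6
d = r₁ − r₂: 2, 0, 4, 0, -2, -4
d²: 4, 0, 16, 0, 4, 16; Σd² = 40
ρ = 1 − 6·40/(6·35) = 1 − 240/210 = -0.143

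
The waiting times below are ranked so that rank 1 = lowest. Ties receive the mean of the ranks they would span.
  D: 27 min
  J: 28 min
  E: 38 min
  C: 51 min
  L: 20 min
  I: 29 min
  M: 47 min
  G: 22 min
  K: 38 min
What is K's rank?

Sorted (ascending): 20, 22, 27, 28, 29, 38, 38, 47, 51
The 2 values of 38 occupy positions 6–7 → average rank (6+7)/2 = 6.5.
K has value 38 min → rank 6.5.

6.5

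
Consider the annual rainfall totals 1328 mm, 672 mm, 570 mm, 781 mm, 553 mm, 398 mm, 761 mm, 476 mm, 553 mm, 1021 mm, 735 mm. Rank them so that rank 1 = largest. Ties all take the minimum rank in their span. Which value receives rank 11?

Sorted (descending): 1328, 1021, 781, 761, 735, 672, 570, 553, 553, 476, 398
The 2 values of 553 occupy positions 8–9 → each gets rank 8.
Rank 11 → value 398.

398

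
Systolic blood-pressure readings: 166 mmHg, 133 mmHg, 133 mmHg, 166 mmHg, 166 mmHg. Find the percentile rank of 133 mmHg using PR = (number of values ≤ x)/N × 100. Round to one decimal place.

40.0

N = 5.
Strictly below 133: 0. Equal to 133: 2.
PR = 2/5 × 100 = 40.0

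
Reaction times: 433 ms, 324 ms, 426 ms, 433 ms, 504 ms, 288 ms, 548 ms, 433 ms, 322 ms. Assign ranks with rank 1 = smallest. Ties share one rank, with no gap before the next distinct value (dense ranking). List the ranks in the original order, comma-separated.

5, 3, 4, 5, 6, 1, 7, 5, 2

Sorted (ascending): 288, 322, 324, 426, 433, 433, 433, 504, 548
The 3 values of 433 share dense rank 5.
Remaining distinct values take the next consecutive integers.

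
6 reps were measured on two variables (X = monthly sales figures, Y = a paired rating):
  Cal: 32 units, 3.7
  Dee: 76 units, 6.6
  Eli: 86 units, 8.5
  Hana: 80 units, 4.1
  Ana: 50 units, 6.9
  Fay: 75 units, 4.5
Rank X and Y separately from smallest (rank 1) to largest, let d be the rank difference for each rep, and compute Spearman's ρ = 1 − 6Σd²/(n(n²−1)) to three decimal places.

0.486

Ranks of variable 1: 1, 4, 6, 5, 2, 3
Ranks of variable 2: 1, 4, 6, 2, 5, 3
d = r₁ − r₂: 0, 0, 0, 3, -3, 0
d²: 0, 0, 0, 9, 9, 0; Σd² = 18
ρ = 1 − 6·18/(6·35) = 1 − 108/210 = 0.486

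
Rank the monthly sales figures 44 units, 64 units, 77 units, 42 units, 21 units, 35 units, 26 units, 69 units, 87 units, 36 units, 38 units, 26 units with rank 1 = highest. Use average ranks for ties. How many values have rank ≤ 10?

Sorted (descending): 87, 77, 69, 64, 44, 42, 38, 36, 35, 26, 26, 21
The 2 values of 26 occupy positions 10–11 → average rank (10+11)/2 = 10.5.
Ranks ≤ 10: {1, 2, 3, 4, 5, 6, 7, 8, 9} → 9 values.

9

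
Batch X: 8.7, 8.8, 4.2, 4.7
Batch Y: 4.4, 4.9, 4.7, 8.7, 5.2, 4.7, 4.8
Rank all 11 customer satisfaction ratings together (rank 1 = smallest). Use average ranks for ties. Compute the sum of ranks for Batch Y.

Sorted (ascending): 4.2, 4.4, 4.7, 4.7, 4.7, 4.8, 4.9, 5.2, 8.7, 8.7, 8.8
The 3 values of 4.7 occupy positions 3–5 → average rank 4.
The 2 values of 8.7 occupy positions 9–10 → average rank (9+10)/2 = 9.5.
Batch Y values → pooled ranks: 4.4→2, 4.9→7, 4.7→4, 8.7→9.5, 5.2→8, 4.7→4, 4.8→6
Rank sum = 2 + 7 + 4 + 9.5 + 8 + 4 + 6 = 40.5

40.5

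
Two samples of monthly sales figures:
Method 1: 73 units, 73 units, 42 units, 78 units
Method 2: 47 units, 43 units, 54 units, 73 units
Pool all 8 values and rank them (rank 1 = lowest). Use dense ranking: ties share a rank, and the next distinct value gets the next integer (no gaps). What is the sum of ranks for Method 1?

Sorted (ascending): 42, 43, 47, 54, 73, 73, 73, 78
The 3 values of 73 share dense rank 5.
Remaining distinct values take the next consecutive integers.
Method 1 values → pooled ranks: 73→5, 73→5, 42→1, 78→6
Rank sum = 5 + 5 + 1 + 6 = 17

17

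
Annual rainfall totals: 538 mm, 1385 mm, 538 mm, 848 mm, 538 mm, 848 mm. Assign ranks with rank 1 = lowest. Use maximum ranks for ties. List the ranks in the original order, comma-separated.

Sorted (ascending): 538, 538, 538, 848, 848, 1385
The 3 values of 538 occupy positions 1–3 → each gets rank 3.
The 2 values of 848 occupy positions 4–5 → each gets rank 5.

3, 6, 3, 5, 3, 5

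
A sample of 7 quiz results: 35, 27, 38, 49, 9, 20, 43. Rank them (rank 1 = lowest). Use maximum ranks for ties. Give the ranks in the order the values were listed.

4, 3, 5, 7, 1, 2, 6

Sorted (ascending): 9, 20, 27, 35, 38, 43, 49
No ties — each value takes its position as its rank.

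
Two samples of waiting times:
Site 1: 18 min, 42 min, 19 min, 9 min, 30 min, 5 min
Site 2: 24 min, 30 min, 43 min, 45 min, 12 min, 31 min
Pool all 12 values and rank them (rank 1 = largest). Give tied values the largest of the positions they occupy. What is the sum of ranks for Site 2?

30

Sorted (descending): 45, 43, 42, 31, 30, 30, 24, 19, 18, 12, 9, 5
The 2 values of 30 occupy positions 5–6 → each gets rank 6.
Site 2 values → pooled ranks: 24→7, 30→6, 43→2, 45→1, 12→10, 31→4
Rank sum = 7 + 6 + 2 + 1 + 10 + 4 = 30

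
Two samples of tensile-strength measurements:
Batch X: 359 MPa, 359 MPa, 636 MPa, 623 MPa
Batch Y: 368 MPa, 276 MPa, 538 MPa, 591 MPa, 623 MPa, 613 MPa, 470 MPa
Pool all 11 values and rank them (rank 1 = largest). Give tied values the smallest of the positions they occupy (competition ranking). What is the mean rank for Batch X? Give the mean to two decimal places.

5.25

Sorted (descending): 636, 623, 623, 613, 591, 538, 470, 368, 359, 359, 276
The 2 values of 623 occupy positions 2–3 → each gets rank 2.
The 2 values of 359 occupy positions 9–10 → each gets rank 9.
Batch X values → pooled ranks: 359→9, 359→9, 636→1, 623→2
Mean rank = (9 + 9 + 1 + 2) / 4 = 5.25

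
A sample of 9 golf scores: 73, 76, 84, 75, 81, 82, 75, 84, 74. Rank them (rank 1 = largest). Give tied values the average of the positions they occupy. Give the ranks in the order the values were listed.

9, 5, 1.5, 6.5, 4, 3, 6.5, 1.5, 8

Sorted (descending): 84, 84, 82, 81, 76, 75, 75, 74, 73
The 2 values of 84 occupy positions 1–2 → average rank (1+2)/2 = 1.5.
The 2 values of 75 occupy positions 6–7 → average rank (6+7)/2 = 6.5.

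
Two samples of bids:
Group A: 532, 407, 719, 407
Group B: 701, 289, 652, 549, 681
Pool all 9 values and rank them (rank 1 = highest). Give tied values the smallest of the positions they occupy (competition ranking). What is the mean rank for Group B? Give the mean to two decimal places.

4.60

Sorted (descending): 719, 701, 681, 652, 549, 532, 407, 407, 289
The 2 values of 407 occupy positions 7–8 → each gets rank 7.
Group B values → pooled ranks: 701→2, 289→9, 652→4, 549→5, 681→3
Mean rank = (2 + 9 + 4 + 5 + 3) / 5 = 4.60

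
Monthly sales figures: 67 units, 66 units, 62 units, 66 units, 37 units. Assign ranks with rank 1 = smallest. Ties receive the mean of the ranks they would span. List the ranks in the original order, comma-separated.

5, 3.5, 2, 3.5, 1

Sorted (ascending): 37, 62, 66, 66, 67
The 2 values of 66 occupy positions 3–4 → average rank (3+4)/2 = 3.5.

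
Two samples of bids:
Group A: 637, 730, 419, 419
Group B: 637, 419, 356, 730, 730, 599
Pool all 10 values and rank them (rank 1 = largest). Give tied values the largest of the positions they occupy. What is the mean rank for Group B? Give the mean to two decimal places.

Sorted (descending): 730, 730, 730, 637, 637, 599, 419, 419, 419, 356
The 3 values of 730 occupy positions 1–3 → each gets rank 3.
The 2 values of 637 occupy positions 4–5 → each gets rank 5.
The 3 values of 419 occupy positions 7–9 → each gets rank 9.
Group B values → pooled ranks: 637→5, 419→9, 356→10, 730→3, 730→3, 599→6
Mean rank = (5 + 9 + 10 + 3 + 3 + 6) / 6 = 6.00

6.00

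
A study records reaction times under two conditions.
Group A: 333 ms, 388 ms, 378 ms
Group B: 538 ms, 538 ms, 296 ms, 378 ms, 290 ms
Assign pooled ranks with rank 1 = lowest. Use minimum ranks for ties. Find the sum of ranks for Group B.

21

Sorted (ascending): 290, 296, 333, 378, 378, 388, 538, 538
The 2 values of 378 occupy positions 4–5 → each gets rank 4.
The 2 values of 538 occupy positions 7–8 → each gets rank 7.
Group B values → pooled ranks: 538→7, 538→7, 296→2, 378→4, 290→1
Rank sum = 7 + 7 + 2 + 4 + 1 = 21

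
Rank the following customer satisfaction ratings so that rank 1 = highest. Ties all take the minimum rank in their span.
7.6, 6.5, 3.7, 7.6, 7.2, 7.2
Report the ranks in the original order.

1, 5, 6, 1, 3, 3

Sorted (descending): 7.6, 7.6, 7.2, 7.2, 6.5, 3.7
The 2 values of 7.6 occupy positions 1–2 → each gets rank 1.
The 2 values of 7.2 occupy positions 3–4 → each gets rank 3.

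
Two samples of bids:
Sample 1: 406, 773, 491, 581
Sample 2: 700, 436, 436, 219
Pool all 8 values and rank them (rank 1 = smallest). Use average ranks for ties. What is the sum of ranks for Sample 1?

21

Sorted (ascending): 219, 406, 436, 436, 491, 581, 700, 773
The 2 values of 436 occupy positions 3–4 → average rank (3+4)/2 = 3.5.
Sample 1 values → pooled ranks: 406→2, 773→8, 491→5, 581→6
Rank sum = 2 + 8 + 5 + 6 = 21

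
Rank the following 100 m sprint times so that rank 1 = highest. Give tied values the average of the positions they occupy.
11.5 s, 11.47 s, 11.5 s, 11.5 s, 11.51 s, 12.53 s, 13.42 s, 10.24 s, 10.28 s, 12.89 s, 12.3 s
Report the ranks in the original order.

Sorted (descending): 13.42, 12.89, 12.53, 12.3, 11.51, 11.5, 11.5, 11.5, 11.47, 10.28, 10.24
The 3 values of 11.5 occupy positions 6–8 → average rank 7.

7, 9, 7, 7, 5, 3, 1, 11, 10, 2, 4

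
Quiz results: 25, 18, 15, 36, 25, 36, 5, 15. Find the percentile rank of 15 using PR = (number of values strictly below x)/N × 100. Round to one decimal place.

N = 8.
Strictly below 15: 1. Equal to 15: 2.
PR = 1/8 × 100 = 12.5

12.5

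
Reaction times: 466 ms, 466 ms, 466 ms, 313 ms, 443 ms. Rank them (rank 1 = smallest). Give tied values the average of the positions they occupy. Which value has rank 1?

313

Sorted (ascending): 313, 443, 466, 466, 466
The 3 values of 466 occupy positions 3–5 → average rank 4.
Rank 1 → value 313.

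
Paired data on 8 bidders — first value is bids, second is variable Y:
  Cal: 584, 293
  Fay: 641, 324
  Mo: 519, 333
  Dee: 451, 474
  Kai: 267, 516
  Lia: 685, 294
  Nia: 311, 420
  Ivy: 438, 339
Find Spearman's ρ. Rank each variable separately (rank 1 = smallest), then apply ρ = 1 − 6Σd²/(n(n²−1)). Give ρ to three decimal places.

Ranks of variable 1: 6, 7, 5, 4, 1, 8, 2, 3
Ranks of variable 2: 1, 3, 4, 7, 8, 2, 6, 5
d = r₁ − r₂: 5, 4, 1, -3, -7, 6, -4, -2
d²: 25, 16, 1, 9, 49, 36, 16, 4; Σd² = 156
ρ = 1 − 6·156/(8·63) = 1 − 936/504 = -0.857

-0.857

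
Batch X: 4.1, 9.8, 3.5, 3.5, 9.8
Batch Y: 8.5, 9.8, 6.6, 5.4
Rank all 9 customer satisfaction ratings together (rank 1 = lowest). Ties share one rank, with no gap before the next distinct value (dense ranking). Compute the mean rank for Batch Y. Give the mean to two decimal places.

4.50

Sorted (ascending): 3.5, 3.5, 4.1, 5.4, 6.6, 8.5, 9.8, 9.8, 9.8
The 2 values of 3.5 share dense rank 1.
The 3 values of 9.8 share dense rank 6.
Remaining distinct values take the next consecutive integers.
Batch Y values → pooled ranks: 8.5→5, 9.8→6, 6.6→4, 5.4→3
Mean rank = (5 + 6 + 4 + 3) / 4 = 4.50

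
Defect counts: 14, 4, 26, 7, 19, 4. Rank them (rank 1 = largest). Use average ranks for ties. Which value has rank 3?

Sorted (descending): 26, 19, 14, 7, 4, 4
The 2 values of 4 occupy positions 5–6 → average rank (5+6)/2 = 5.5.
Rank 3 → value 14.

14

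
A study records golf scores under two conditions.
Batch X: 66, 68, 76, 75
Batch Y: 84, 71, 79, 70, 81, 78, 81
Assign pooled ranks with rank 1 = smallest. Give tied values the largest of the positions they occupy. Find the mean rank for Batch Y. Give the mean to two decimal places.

7.57

Sorted (ascending): 66, 68, 70, 71, 75, 76, 78, 79, 81, 81, 84
The 2 values of 81 occupy positions 9–10 → each gets rank 10.
Batch Y values → pooled ranks: 84→11, 71→4, 79→8, 70→3, 81→10, 78→7, 81→10
Mean rank = (11 + 4 + 8 + 3 + 10 + 7 + 10) / 7 = 7.57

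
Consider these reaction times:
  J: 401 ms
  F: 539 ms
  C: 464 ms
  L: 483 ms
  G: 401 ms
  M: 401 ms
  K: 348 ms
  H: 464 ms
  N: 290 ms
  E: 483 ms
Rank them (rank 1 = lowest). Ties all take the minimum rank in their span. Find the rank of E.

Sorted (ascending): 290, 348, 401, 401, 401, 464, 464, 483, 483, 539
The 3 values of 401 occupy positions 3–5 → each gets rank 3.
The 2 values of 464 occupy positions 6–7 → each gets rank 6.
The 2 values of 483 occupy positions 8–9 → each gets rank 8.
E has value 483 ms → rank 8.

8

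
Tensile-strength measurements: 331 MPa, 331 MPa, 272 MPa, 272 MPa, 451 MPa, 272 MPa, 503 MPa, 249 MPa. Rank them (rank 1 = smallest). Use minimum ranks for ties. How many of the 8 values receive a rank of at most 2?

Sorted (ascending): 249, 272, 272, 272, 331, 331, 451, 503
The 3 values of 272 occupy positions 2–4 → each gets rank 2.
The 2 values of 331 occupy positions 5–6 → each gets rank 5.
Ranks ≤ 2: {1, 2, 2, 2} → 4 values.

4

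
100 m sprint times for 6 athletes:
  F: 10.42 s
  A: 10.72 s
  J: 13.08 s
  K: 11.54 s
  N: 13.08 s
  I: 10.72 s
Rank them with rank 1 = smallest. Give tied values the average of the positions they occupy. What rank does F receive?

1

Sorted (ascending): 10.42, 10.72, 10.72, 11.54, 13.08, 13.08
The 2 values of 10.72 occupy positions 2–3 → average rank (2+3)/2 = 2.5.
The 2 values of 13.08 occupy positions 5–6 → average rank (5+6)/2 = 5.5.
F has value 10.42 s → rank 1.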